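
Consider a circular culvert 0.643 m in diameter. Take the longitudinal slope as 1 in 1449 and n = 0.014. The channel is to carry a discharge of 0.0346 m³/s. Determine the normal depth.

Manning's equation rearranged: A R^(2/3) = nQ / (1·√S) = 0.014 × 0.0346 / (√0.0006901) = 0.01844.
Trying y = 0.217 m: A R^(2/3) = 0.02356 — too large.
Trying y = 0.138 m: A R^(2/3) = 0.009694 — too small.
Trying y = 0.191 m: A R^(2/3) = 0.01844 — matches.

y_n = 0.191 m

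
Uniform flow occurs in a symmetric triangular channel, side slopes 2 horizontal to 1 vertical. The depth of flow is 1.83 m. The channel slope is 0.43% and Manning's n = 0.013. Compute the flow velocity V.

V = 4.41 m/s

For a triangular section with side slope z = 2: A = zy² = 2×1.83² = 6.698 m²; P = 2y√(1+z²) = 2×1.83×2.236 = 8.184 m.
Hydraulic radius R = A/P = 6.698/8.184 = 0.8184 m.
From Manning's equation, V = (1/n) R^(2/3) S^(1/2) = (1/0.013) × 0.8184^(2/3) × 0.0043^(1/2) = 4.41 m/s.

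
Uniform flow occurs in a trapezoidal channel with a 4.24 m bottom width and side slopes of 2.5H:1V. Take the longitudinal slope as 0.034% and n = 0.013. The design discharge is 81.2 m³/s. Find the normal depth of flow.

Manning's equation rearranged: A R^(2/3) = nQ / (1·√S) = 0.013 × 81.2 / (√0.00034) = 57.25.
Trying y = 3.65 m: A R^(2/3) = 78.5 — over.
Trying y = 2.23 m: A R^(2/3) = 26.7 — short.
Trying y = 3.17 m: A R^(2/3) = 57.26 — close enough.

y_n = 3.17 m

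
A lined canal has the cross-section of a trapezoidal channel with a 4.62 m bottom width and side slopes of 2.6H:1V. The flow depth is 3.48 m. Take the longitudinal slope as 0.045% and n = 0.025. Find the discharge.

With bottom width b = 4.62 m and side slope z = 2.6: A = (b + zy)y = (4.62 + 2.6×3.48)×3.48 = 47.56 m²; P = b + 2y√(1+z²) = 4.62 + 2×3.48×2.786 = 24.01 m.
Hydraulic radius R = A/P = 47.56/24.01 = 1.981 m.
Manning's equation: Q = (1/n) A R^(2/3) S^(1/2) = (1/0.025) × 47.56 × 1.981^(2/3) × 0.00045^(1/2) = 63.7 m³/s.

Q = 63.7 m³/s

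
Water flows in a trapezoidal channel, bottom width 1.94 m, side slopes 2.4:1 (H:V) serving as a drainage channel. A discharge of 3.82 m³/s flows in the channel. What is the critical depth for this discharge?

y_c = 0.576 m

At critical depth, Q² T / (g A³) = 1, i.e. A³/T = Q²/g = 3.82²/9.81 = 1.488.
At y = 0.679 m: A³/T = 2.739 — over.
At y = 0.441 m: A³/T = 0.5699 — short.
At y = 0.576 m: A³/T = 1.49 — close enough.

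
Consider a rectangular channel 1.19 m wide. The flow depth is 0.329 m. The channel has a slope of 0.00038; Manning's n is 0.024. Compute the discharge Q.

Flow area A = b·y = 1.19 × 0.329 = 0.3915 m². Wetted perimeter P = b + 2y = 1.19 + 2×0.329 = 1.848 m.
Hydraulic radius R = A/P = 0.3915/1.848 = 0.2119 m.
Manning's equation: Q = (1/n) A R^(2/3) S^(1/2) = (1/0.024) × 0.3915 × 0.2119^(2/3) × 0.00038^(1/2) = 0.113 m³/s.

Q = 0.113 m³/s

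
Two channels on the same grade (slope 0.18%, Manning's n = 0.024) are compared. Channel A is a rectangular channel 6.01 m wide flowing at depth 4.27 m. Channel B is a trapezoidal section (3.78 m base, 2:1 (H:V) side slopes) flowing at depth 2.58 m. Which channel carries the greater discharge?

channel A

Channel A: Flow area A = b·y = 6.01 × 4.27 = 25.66 m². Wetted perimeter P = b + 2y = 6.01 + 2×4.27 = 14.55 m. Hydraulic radius R = A/P = 25.66/14.55 = 1.764 m. Q_A = (1/0.024)·25.66·1.764^(2/3)·√0.0018 = 66.22 m³/s.
Channel B: With bottom width b = 3.78 m and side slope z = 2: A = (b + zy)y = (3.78 + 2×2.58)×2.58 = 23.07 m²; P = b + 2y√(1+z²) = 3.78 + 2×2.58×2.236 = 15.32 m. Hydraulic radius R = A/P = 23.07/15.32 = 1.506 m. Q_B = (1/0.024)·23.07·1.506^(2/3)·√0.0018 = 53.57 m³/s.
Q_A = 66.22 m³/s vs Q_B = 53.57 m³/s, so channel A carries more.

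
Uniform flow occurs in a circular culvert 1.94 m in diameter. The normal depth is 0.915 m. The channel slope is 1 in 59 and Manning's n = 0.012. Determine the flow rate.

Q = 8.95 m³/s

For a circular section of diameter D = 1.94 m at depth y = 0.915 m, the central angle is θ = 2 arccos(1 − 2y/D) = 3.028 rad. Then A = (D²/8)(θ − sin θ) = 1.371 m² and P = Dθ/2 = 2.937 m.
Hydraulic radius R = A/P = 1.371/2.937 = 0.4669 m.
Manning's equation: Q = (1/n) A R^(2/3) S^(1/2) = (1/0.012) × 1.371 × 0.4669^(2/3) × 0.01695^(1/2) = 8.95 m³/s.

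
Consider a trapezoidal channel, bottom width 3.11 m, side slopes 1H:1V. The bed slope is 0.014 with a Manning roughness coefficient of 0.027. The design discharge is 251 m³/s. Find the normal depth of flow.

Manning's equation rearranged: A R^(2/3) = nQ / (1·√S) = 0.027 × 251 / (√0.014) = 57.28.
At y = 5.13 m: A R^(2/3) = 75.75 — over.
At y = 3.99 m: A R^(2/3) = 44.49 — short.
At y = 4.5 m: A R^(2/3) = 57.26 — close enough.

y_n = 4.5 m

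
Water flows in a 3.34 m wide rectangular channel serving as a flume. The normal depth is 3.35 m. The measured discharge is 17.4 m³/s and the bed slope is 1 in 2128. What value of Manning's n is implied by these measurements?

n = 0.015

Flow area A = b·y = 3.34 × 3.35 = 11.19 m². Wetted perimeter P = b + 2y = 3.34 + 2×3.35 = 10.04 m.
Hydraulic radius R = A/P = 11.19/10.04 = 1.114 m.
Rearranging Manning's equation: n = (1/Q) A R^(2/3) S^(1/2) = (1/17.4) × 11.19 × 1.114^(2/3) × √0.0004699 = 0.015.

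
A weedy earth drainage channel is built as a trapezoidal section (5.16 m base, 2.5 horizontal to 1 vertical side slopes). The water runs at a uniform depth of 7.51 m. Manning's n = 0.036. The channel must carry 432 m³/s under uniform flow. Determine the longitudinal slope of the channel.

S = 0.0012

With bottom width b = 5.16 m and side slope z = 2.5: A = (b + zy)y = (5.16 + 2.5×7.51)×7.51 = 179.8 m²; P = b + 2y√(1+z²) = 5.16 + 2×7.51×2.693 = 45.6 m.
Hydraulic radius R = A/P = 179.8/45.6 = 3.942 m.
From Manning's equation, S = [nQ / (1 A R^(2/3))]² = [0.036 × 432 / (1 × 179.8 × 3.942^(2/3))]² = 0.0012.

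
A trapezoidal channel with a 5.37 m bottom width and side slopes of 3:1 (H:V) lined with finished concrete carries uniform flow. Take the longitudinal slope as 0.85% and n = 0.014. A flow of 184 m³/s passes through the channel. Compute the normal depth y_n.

y_n = 2.05 m

Manning's equation rearranged: A R^(2/3) = nQ / (1·√S) = 0.014 × 184 / (√0.0085) = 27.94.
At y = 1.44 m: A R^(2/3) = 13.61 — low.
At y = 2.45 m: A R^(2/3) = 40.72 — high.
At y = 2.05 m: A R^(2/3) = 27.96 — ≈ 27.94.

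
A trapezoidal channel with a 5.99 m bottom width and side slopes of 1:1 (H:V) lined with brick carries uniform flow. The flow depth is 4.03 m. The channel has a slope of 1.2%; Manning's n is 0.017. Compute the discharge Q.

Q = 456 m³/s

With bottom width b = 5.99 m and side slope z = 1: A = (b + zy)y = (5.99 + 1×4.03)×4.03 = 40.38 m²; P = b + 2y√(1+z²) = 5.99 + 2×4.03×1.414 = 17.39 m.
Hydraulic radius R = A/P = 40.38/17.39 = 2.322 m.
Manning's equation: Q = (1/n) A R^(2/3) S^(1/2) = (1/0.017) × 40.38 × 2.322^(2/3) × 0.012^(1/2) = 456 m³/s.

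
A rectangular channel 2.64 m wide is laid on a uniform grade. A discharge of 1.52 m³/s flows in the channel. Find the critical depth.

For a rectangular channel, critical depth y_c = (q²/g)^(1/3) where q = Q/b = 1.52/2.64 = 0.5758 m²/s.
So y_c = (0.5758²/9.81)^(1/3) = 0.323 m.

y_c = 0.323 m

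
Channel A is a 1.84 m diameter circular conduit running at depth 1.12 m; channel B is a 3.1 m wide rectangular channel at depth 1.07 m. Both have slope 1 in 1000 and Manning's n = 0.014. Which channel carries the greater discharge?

channel B

Channel A: For a circular section of diameter D = 1.84 m at depth y = 1.12 m, the central angle is θ = 2 arccos(1 − 2y/D) = 3.58 rad. Then A = (D²/8)(θ − sin θ) = 1.695 m² and P = Dθ/2 = 3.293 m. Hydraulic radius R = A/P = 1.695/3.293 = 0.5145 m. Q_A = (1/0.014)·1.695·0.5145^(2/3)·√0.001 = 2.458 m³/s.
Channel B: Flow area A = b·y = 3.1 × 1.07 = 3.317 m². Wetted perimeter P = b + 2y = 3.1 + 2×1.07 = 5.24 m. Hydraulic radius R = A/P = 3.317/5.24 = 0.633 m. Q_B = (1/0.014)·3.317·0.633^(2/3)·√0.001 = 5.524 m³/s.
Q_A = 2.458 m³/s vs Q_B = 5.524 m³/s, so channel B carries more.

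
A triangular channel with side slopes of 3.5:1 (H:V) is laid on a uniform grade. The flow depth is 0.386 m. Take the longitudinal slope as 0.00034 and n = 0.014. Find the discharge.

Q = 0.223 m³/s

For a triangular section with side slope z = 3.5: A = zy² = 3.5×0.386² = 0.5215 m²; P = 2y√(1+z²) = 2×0.386×3.64 = 2.81 m.
Hydraulic radius R = A/P = 0.5215/2.81 = 0.1856 m.
Manning's equation: Q = (1/n) A R^(2/3) S^(1/2) = (1/0.014) × 0.5215 × 0.1856^(2/3) × 0.00034^(1/2) = 0.223 m³/s.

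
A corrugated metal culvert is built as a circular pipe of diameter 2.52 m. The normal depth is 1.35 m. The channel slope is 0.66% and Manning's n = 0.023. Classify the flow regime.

subcritical

For a circular section of diameter D = 2.52 m at depth y = 1.35 m, the central angle is θ = 2 arccos(1 − 2y/D) = 3.285 rad. Then A = (D²/8)(θ − sin θ) = 2.72 m² and P = Dθ/2 = 4.139 m.
Hydraulic radius R = A/P = 2.72/4.139 = 0.6573 m.
V = (1/n) R^(2/3) √S = (1/0.023) × 0.6573^(2/3) × √0.0066 = 2.67 m/s. Hydraulic depth D_h = A/T = 2.72/2.514 = 1.082 m.
Froude number Fr = V/√(g·D_h) = 2.67/√(9.81×1.082) = 0.82, which is less than 1, so the flow is subcritical.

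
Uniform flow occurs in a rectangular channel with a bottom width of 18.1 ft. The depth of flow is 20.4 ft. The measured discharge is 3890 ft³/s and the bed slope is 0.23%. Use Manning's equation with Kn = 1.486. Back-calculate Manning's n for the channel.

Flow area A = b·y = 18.1 × 20.4 = 369.2 ft². Wetted perimeter P = b + 2y = 18.1 + 2×20.4 = 58.9 ft.
Hydraulic radius R = A/P = 369.2/58.9 = 6.269 ft.
Rearranging Manning's equation: n = (1.486/Q) A R^(2/3) S^(1/2) = (1.486/3890) × 369.2 × 6.269^(2/3) × √0.0023 = 0.023.

n = 0.023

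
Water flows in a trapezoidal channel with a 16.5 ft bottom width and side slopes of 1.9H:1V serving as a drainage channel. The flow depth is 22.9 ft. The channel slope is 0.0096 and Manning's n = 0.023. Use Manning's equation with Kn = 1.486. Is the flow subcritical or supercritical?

supercritical

With bottom width b = 16.5 ft and side slope z = 1.9: A = (b + zy)y = (16.5 + 1.9×22.9)×22.9 = 1374 ft²; P = b + 2y√(1+z²) = 16.5 + 2×22.9×2.147 = 114.8 ft.
Hydraulic radius R = A/P = 1374/114.8 = 11.97 ft.
V = (1.486/n) R^(2/3) √S = (1.486/0.023) × 11.97^(2/3) × √0.0096 = 33.12 ft/s. Hydraulic depth D_h = A/T = 1374/103.5 = 13.28 ft.
Froude number Fr = V/√(g·D_h) = 33.12/√(32.2×13.28) = 1.6, which is greater than 1, so the flow is supercritical.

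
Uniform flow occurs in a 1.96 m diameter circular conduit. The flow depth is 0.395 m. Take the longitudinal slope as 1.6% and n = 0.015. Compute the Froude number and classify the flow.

supercritical

For a circular section of diameter D = 1.96 m at depth y = 0.395 m, the central angle is θ = 2 arccos(1 − 2y/D) = 1.862 rad. Then A = (D²/8)(θ − sin θ) = 0.4343 m² and P = Dθ/2 = 1.825 m.
Hydraulic radius R = A/P = 0.4343/1.825 = 0.238 m.
V = (1/n) R^(2/3) √S = (1/0.015) × 0.238^(2/3) × √0.016 = 3.238 m/s. Hydraulic depth D_h = A/T = 0.4343/1.572 = 0.2762 m.
Froude number Fr = V/√(g·D_h) = 3.238/√(9.81×0.2762) = 1.97, which is greater than 1, so the flow is supercritical.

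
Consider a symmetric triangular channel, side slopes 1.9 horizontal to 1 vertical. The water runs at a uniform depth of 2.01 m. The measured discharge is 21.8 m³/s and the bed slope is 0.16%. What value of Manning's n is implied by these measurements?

n = 0.013

For a triangular section with side slope z = 1.9: A = zy² = 1.9×2.01² = 7.676 m²; P = 2y√(1+z²) = 2×2.01×2.147 = 8.631 m.
Hydraulic radius R = A/P = 7.676/8.631 = 0.8893 m.
Rearranging Manning's equation: n = (1/Q) A R^(2/3) S^(1/2) = (1/21.8) × 7.676 × 0.8893^(2/3) × √0.0016 = 0.013.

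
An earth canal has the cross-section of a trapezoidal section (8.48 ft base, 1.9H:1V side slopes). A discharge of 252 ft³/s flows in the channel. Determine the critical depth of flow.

y_c = 2.49 ft

At critical depth, Q² T / (g A³) = 1, i.e. A³/T = Q²/g = 252²/32.2 = 1972.
Trying y = 1.76 ft: A³/T = 594.2 — low.
Trying y = 3.14 ft: A³/T = 4572 — high.
Trying y = 2.49 ft: A³/T = 1984 — close enough.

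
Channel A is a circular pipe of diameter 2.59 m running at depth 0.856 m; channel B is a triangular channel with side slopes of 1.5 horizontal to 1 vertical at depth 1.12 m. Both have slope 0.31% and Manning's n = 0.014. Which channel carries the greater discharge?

Channel A: For a circular section of diameter D = 2.59 m at depth y = 0.856 m, the central angle is θ = 2 arccos(1 − 2y/D) = 2.45 rad. Then A = (D²/8)(θ − sin θ) = 1.519 m² and P = Dθ/2 = 3.173 m. Hydraulic radius R = A/P = 1.519/3.173 = 0.4789 m. Q_A = (1/0.014)·1.519·0.4789^(2/3)·√0.0031 = 3.699 m³/s.
Channel B: For a triangular section with side slope z = 1.5: A = zy² = 1.5×1.12² = 1.882 m²; P = 2y√(1+z²) = 2×1.12×1.803 = 4.038 m. Hydraulic radius R = A/P = 1.882/4.038 = 0.4659 m. Q_B = (1/0.014)·1.882·0.4659^(2/3)·√0.0031 = 4.498 m³/s.
Q_A = 3.699 m³/s vs Q_B = 4.498 m³/s, so channel B carries more.

channel B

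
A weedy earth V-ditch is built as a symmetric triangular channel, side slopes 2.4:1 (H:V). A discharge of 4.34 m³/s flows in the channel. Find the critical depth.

At critical depth, Q² T / (g A³) = 1, i.e. A³/T = Q²/g = 4.34²/9.81 = 1.92.
Try y = 1.08 m: A³/T = 4.232 — too large.
Try y = 0.922 m: A³/T = 1.919 — matches.

y_c = 0.922 m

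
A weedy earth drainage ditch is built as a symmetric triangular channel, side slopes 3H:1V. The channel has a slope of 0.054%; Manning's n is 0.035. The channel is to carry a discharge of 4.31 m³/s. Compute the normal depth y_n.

y_n = 1.61 m

Manning's equation rearranged: A R^(2/3) = nQ / (1·√S) = 0.035 × 4.31 / (√0.00054) = 6.492.
Trying y = 1.78 m: A R^(2/3) = 8.491 — high.
Trying y = 1.26 m: A R^(2/3) = 3.379 — low.
Trying y = 1.61 m: A R^(2/3) = 6.497 — matches.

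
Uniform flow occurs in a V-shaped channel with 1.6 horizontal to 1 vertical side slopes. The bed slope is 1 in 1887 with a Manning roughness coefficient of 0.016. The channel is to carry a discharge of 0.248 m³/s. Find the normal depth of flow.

y_n = 0.537 m

Manning's equation rearranged: A R^(2/3) = nQ / (1·√S) = 0.016 × 0.248 / (√0.0005299) = 0.1724.
Try y = 0.467 m: A R^(2/3) = 0.1185 — too small.
Try y = 0.648 m: A R^(2/3) = 0.2839 — too large.
Try y = 0.537 m: A R^(2/3) = 0.172 — close enough.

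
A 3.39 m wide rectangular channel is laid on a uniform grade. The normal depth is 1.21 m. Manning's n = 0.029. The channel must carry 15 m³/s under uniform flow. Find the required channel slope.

Flow area A = b·y = 3.39 × 1.21 = 4.102 m². Wetted perimeter P = b + 2y = 3.39 + 2×1.21 = 5.81 m.
Hydraulic radius R = A/P = 4.102/5.81 = 0.706 m.
From Manning's equation, S = [nQ / (1 A R^(2/3))]² = [0.029 × 15 / (1 × 4.102 × 0.706^(2/3))]² = 0.0179.

S = 0.0179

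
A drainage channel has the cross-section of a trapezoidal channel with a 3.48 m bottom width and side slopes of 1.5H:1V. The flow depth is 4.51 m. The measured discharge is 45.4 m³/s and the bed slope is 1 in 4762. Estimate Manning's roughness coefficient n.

n = 0.026

With bottom width b = 3.48 m and side slope z = 1.5: A = (b + zy)y = (3.48 + 1.5×4.51)×4.51 = 46.2 m²; P = b + 2y√(1+z²) = 3.48 + 2×4.51×1.803 = 19.74 m.
Hydraulic radius R = A/P = 46.2/19.74 = 2.341 m.
Rearranging Manning's equation: n = (1/Q) A R^(2/3) S^(1/2) = (1/45.4) × 46.2 × 2.341^(2/3) × √0.00021 = 0.026.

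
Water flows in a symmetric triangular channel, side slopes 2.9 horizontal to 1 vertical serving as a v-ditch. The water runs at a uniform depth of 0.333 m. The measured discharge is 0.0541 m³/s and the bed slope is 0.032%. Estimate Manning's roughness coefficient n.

n = 0.031

For a triangular section with side slope z = 2.9: A = zy² = 2.9×0.333² = 0.3216 m²; P = 2y√(1+z²) = 2×0.333×3.068 = 2.043 m.
Hydraulic radius R = A/P = 0.3216/2.043 = 0.1574 m.
Rearranging Manning's equation: n = (1/Q) A R^(2/3) S^(1/2) = (1/0.0541) × 0.3216 × 0.1574^(2/3) × √0.00032 = 0.031.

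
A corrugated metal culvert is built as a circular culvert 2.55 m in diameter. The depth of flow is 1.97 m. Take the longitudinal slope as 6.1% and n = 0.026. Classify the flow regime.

supercritical

For a circular section of diameter D = 2.55 m at depth y = 1.97 m, the central angle is θ = 2 arccos(1 − 2y/D) = 4.295 rad. Then A = (D²/8)(θ − sin θ) = 4.234 m² and P = Dθ/2 = 5.476 m.
Hydraulic radius R = A/P = 4.234/5.476 = 0.7732 m.
V = (1/n) R^(2/3) √S = (1/0.026) × 0.7732^(2/3) × √0.061 = 8.002 m/s. Hydraulic depth D_h = A/T = 4.234/2.138 = 1.98 m.
Froude number Fr = V/√(g·D_h) = 8.002/√(9.81×1.98) = 1.82, which is greater than 1, so the flow is supercritical.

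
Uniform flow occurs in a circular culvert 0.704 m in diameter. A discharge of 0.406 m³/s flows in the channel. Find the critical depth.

At critical depth, Q² T / (g A³) = 1, i.e. A³/T = Q²/g = 0.406²/9.81 = 0.0168.
Trying y = 0.446 m: A³/T = 0.02591 — too large.
Trying y = 0.354 m: A³/T = 0.0107 — too small.
Trying y = 0.398 m: A³/T = 0.01674 — close enough.

y_c = 0.398 m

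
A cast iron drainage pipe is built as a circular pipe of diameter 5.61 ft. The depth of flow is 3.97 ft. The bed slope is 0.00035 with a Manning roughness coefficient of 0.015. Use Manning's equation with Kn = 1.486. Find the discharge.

For a circular section of diameter D = 5.61 ft at depth y = 3.97 ft, the central angle is θ = 2 arccos(1 − 2y/D) = 3.998 rad. Then A = (D²/8)(θ − sin θ) = 18.7 ft² and P = Dθ/2 = 11.21 ft.
Hydraulic radius R = A/P = 18.7/11.21 = 1.668 ft.
Manning's equation: Q = (1.486/n) A R^(2/3) S^(1/2) = (1.486/0.015) × 18.7 × 1.668^(2/3) × 0.00035^(1/2) = 48.7 ft³/s.

Q = 48.7 ft³/s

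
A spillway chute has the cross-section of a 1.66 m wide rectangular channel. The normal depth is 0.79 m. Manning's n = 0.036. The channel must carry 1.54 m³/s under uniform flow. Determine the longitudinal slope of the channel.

S = 0.00597

Flow area A = b·y = 1.66 × 0.79 = 1.311 m². Wetted perimeter P = b + 2y = 1.66 + 2×0.79 = 3.24 m.
Hydraulic radius R = A/P = 1.311/3.24 = 0.4048 m.
From Manning's equation, S = [nQ / (1 A R^(2/3))]² = [0.036 × 1.54 / (1 × 1.311 × 0.4048^(2/3))]² = 0.00597.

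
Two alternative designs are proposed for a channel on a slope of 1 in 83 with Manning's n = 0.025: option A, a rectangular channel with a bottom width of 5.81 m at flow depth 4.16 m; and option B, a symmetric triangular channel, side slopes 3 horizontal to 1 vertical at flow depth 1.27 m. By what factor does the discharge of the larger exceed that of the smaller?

Channel A: Flow area A = b·y = 5.81 × 4.16 = 24.17 m². Wetted perimeter P = b + 2y = 5.81 + 2×4.16 = 14.13 m. Hydraulic radius R = A/P = 24.17/14.13 = 1.711 m. Q_A = (1/0.025)·24.17·1.711^(2/3)·√0.01205 = 151.8 m³/s.
Channel B: For a triangular section with side slope z = 3: A = zy² = 3×1.27² = 4.839 m²; P = 2y√(1+z²) = 2×1.27×3.162 = 8.032 m. Hydraulic radius R = A/P = 4.839/8.032 = 0.6024 m. Q_B = (1/0.025)·4.839·0.6024^(2/3)·√0.01205 = 15.15 m³/s.
The larger discharge is 151.8 m³/s and the smaller is 15.15 m³/s; the ratio is 10.

10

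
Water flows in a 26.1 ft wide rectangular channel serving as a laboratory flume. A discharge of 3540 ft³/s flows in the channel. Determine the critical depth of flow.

y_c = 8.3 ft

For a rectangular channel, critical depth y_c = (q²/g)^(1/3) where q = Q/b = 3540/26.1 = 135.6 ft²/s.
So y_c = (135.6²/32.2)^(1/3) = 8.3 ft.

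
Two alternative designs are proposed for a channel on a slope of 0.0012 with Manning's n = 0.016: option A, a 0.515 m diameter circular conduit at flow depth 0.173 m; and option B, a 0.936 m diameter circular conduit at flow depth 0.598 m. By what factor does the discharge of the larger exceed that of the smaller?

14.9

Channel A: For a circular section of diameter D = 0.515 m at depth y = 0.173 m, the central angle is θ = 2 arccos(1 − 2y/D) = 2.473 rad. Then A = (D²/8)(θ − sin θ) = 0.06143 m² and P = Dθ/2 = 0.6368 m. Hydraulic radius R = A/P = 0.06143/0.6368 = 0.09647 m. Q_A = (1/0.016)·0.06143·0.09647^(2/3)·√0.0012 = 0.02798 m³/s.
Channel B: For a circular section of diameter D = 0.936 m at depth y = 0.598 m, the central angle is θ = 2 arccos(1 − 2y/D) = 3.705 rad. Then A = (D²/8)(θ − sin θ) = 0.4641 m² and P = Dθ/2 = 1.734 m. Hydraulic radius R = A/P = 0.4641/1.734 = 0.2677 m. Q_B = (1/0.016)·0.4641·0.2677^(2/3)·√0.0012 = 0.4174 m³/s.
The larger discharge is 0.4174 m³/s and the smaller is 0.02798 m³/s; the ratio is 14.9.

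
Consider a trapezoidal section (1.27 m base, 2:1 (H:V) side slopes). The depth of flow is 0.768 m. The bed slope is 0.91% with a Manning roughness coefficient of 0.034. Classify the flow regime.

With bottom width b = 1.27 m and side slope z = 2: A = (b + zy)y = (1.27 + 2×0.768)×0.768 = 2.155 m²; P = b + 2y√(1+z²) = 1.27 + 2×0.768×2.236 = 4.705 m.
Hydraulic radius R = A/P = 2.155/4.705 = 0.4581 m.
V = (1/n) R^(2/3) √S = (1/0.034) × 0.4581^(2/3) × √0.0091 = 1.667 m/s. Hydraulic depth D_h = A/T = 2.155/4.342 = 0.4963 m.
Froude number Fr = V/√(g·D_h) = 1.667/√(9.81×0.4963) = 0.756, which is less than 1, so the flow is subcritical.

subcritical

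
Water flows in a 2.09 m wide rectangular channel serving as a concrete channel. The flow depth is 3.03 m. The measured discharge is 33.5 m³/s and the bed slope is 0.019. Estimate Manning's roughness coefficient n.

n = 0.022

Flow area A = b·y = 2.09 × 3.03 = 6.333 m². Wetted perimeter P = b + 2y = 2.09 + 2×3.03 = 8.15 m.
Hydraulic radius R = A/P = 6.333/8.15 = 0.777 m.
Rearranging Manning's equation: n = (1/Q) A R^(2/3) S^(1/2) = (1/33.5) × 6.333 × 0.777^(2/3) × √0.019 = 0.022.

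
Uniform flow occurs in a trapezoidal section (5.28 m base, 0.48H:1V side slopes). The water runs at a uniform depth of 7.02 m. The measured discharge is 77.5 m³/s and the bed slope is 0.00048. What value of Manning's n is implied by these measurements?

With bottom width b = 5.28 m and side slope z = 0.48: A = (b + zy)y = (5.28 + 0.48×7.02)×7.02 = 60.72 m²; P = b + 2y√(1+z²) = 5.28 + 2×7.02×1.109 = 20.85 m.
Hydraulic radius R = A/P = 60.72/20.85 = 2.912 m.
Rearranging Manning's equation: n = (1/Q) A R^(2/3) S^(1/2) = (1/77.5) × 60.72 × 2.912^(2/3) × √0.00048 = 0.035.

n = 0.035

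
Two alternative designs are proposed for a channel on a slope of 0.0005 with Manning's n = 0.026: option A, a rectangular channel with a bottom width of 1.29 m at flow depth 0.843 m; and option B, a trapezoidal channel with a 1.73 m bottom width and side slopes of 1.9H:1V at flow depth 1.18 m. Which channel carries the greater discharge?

Channel A: Flow area A = b·y = 1.29 × 0.843 = 1.087 m². Wetted perimeter P = b + 2y = 1.29 + 2×0.843 = 2.976 m. Hydraulic radius R = A/P = 1.087/2.976 = 0.3654 m. Q_A = (1/0.026)·1.087·0.3654^(2/3)·√0.0005 = 0.478 m³/s.
Channel B: With bottom width b = 1.73 m and side slope z = 1.9: A = (b + zy)y = (1.73 + 1.9×1.18)×1.18 = 4.687 m²; P = b + 2y√(1+z²) = 1.73 + 2×1.18×2.147 = 6.797 m. Hydraulic radius R = A/P = 4.687/6.797 = 0.6895 m. Q_B = (1/0.026)·4.687·0.6895^(2/3)·√0.0005 = 3.146 m³/s.
Q_A = 0.478 m³/s vs Q_B = 3.146 m³/s, so channel B carries more.

channel B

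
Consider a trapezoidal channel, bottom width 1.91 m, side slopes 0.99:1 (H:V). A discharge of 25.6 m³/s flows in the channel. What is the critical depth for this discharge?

At critical depth, Q² T / (g A³) = 1, i.e. A³/T = Q²/g = 25.6²/9.81 = 66.81.
Try y = 1.53 m: A³/T = 29.13 — too small.
Try y = 2.3 m: A³/T = 138.2 — too large.
Try y = 1.91 m: A³/T = 67.22 — matches.

y_c = 1.91 m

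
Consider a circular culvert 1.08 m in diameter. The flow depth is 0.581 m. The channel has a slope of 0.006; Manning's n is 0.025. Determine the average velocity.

V = 1.33 m/s

For a circular section of diameter D = 1.08 m at depth y = 0.581 m, the central angle is θ = 2 arccos(1 − 2y/D) = 3.294 rad. Then A = (D²/8)(θ − sin θ) = 0.5023 m² and P = Dθ/2 = 1.779 m.
Hydraulic radius R = A/P = 0.5023/1.779 = 0.2824 m.
From Manning's equation, V = (1/n) R^(2/3) S^(1/2) = (1/0.025) × 0.2824^(2/3) × 0.006^(1/2) = 1.33 m/s.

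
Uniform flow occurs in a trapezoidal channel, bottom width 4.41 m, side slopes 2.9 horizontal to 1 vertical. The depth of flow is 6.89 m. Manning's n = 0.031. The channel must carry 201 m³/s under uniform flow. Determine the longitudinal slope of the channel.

With bottom width b = 4.41 m and side slope z = 2.9: A = (b + zy)y = (4.41 + 2.9×6.89)×6.89 = 168.1 m²; P = b + 2y√(1+z²) = 4.41 + 2×6.89×3.068 = 46.68 m.
Hydraulic radius R = A/P = 168.1/46.68 = 3.6 m.
From Manning's equation, S = [nQ / (1 A R^(2/3))]² = [0.031 × 201 / (1 × 168.1 × 3.6^(2/3))]² = 0.000249.

S = 0.000249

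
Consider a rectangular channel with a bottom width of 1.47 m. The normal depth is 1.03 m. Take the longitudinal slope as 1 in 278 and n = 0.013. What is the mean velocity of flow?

Flow area A = b·y = 1.47 × 1.03 = 1.514 m². Wetted perimeter P = b + 2y = 1.47 + 2×1.03 = 3.53 m.
Hydraulic radius R = A/P = 1.514/3.53 = 0.4289 m.
From Manning's equation, V = (1/n) R^(2/3) S^(1/2) = (1/0.013) × 0.4289^(2/3) × 0.003597^(1/2) = 2.62 m/s.

V = 2.62 m/s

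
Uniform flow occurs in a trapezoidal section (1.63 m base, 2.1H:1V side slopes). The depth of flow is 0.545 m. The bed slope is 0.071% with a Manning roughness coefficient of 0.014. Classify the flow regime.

subcritical

With bottom width b = 1.63 m and side slope z = 2.1: A = (b + zy)y = (1.63 + 2.1×0.545)×0.545 = 1.512 m²; P = b + 2y√(1+z²) = 1.63 + 2×0.545×2.326 = 4.165 m.
Hydraulic radius R = A/P = 1.512/4.165 = 0.363 m.
V = (1/n) R^(2/3) √S = (1/0.014) × 0.363^(2/3) × √0.00071 = 0.9686 m/s. Hydraulic depth D_h = A/T = 1.512/3.919 = 0.3858 m.
Froude number Fr = V/√(g·D_h) = 0.9686/√(9.81×0.3858) = 0.498, which is less than 1, so the flow is subcritical.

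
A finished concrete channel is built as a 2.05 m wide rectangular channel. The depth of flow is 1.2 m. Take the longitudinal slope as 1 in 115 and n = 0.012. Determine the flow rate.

Q = 12.9 m³/s

Flow area A = b·y = 2.05 × 1.2 = 2.46 m². Wetted perimeter P = b + 2y = 2.05 + 2×1.2 = 4.45 m.
Hydraulic radius R = A/P = 2.46/4.45 = 0.5528 m.
Manning's equation: Q = (1/n) A R^(2/3) S^(1/2) = (1/0.012) × 2.46 × 0.5528^(2/3) × 0.008696^(1/2) = 12.9 m³/s.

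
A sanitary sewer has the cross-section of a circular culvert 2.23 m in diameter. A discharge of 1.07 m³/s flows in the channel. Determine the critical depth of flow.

At critical depth, Q² T / (g A³) = 1, i.e. A³/T = Q²/g = 1.07²/9.81 = 0.1167.
Trying y = 0.597 m: A³/T = 0.3009 — over.
Trying y = 0.468 m: A³/T = 0.1164 — matches.

y_c = 0.468 m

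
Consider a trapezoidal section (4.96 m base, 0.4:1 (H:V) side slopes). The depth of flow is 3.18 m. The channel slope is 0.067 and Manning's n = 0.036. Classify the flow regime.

supercritical

With bottom width b = 4.96 m and side slope z = 0.4: A = (b + zy)y = (4.96 + 0.4×3.18)×3.18 = 19.82 m²; P = b + 2y√(1+z²) = 4.96 + 2×3.18×1.077 = 11.81 m.
Hydraulic radius R = A/P = 19.82/11.81 = 1.678 m.
V = (1/n) R^(2/3) √S = (1/0.036) × 1.678^(2/3) × √0.067 = 10.15 m/s. Hydraulic depth D_h = A/T = 19.82/7.504 = 2.641 m.
Froude number Fr = V/√(g·D_h) = 10.15/√(9.81×2.641) = 1.99, which is greater than 1, so the flow is supercritical.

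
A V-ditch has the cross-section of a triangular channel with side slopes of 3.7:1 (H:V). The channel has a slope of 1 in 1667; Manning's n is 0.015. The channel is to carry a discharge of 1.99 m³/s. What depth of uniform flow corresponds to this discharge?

y_n = 0.791 m

Manning's equation rearranged: A R^(2/3) = nQ / (1·√S) = 0.015 × 1.99 / (√0.0005999) = 1.219.
At y = 0.7 m: A R^(2/3) = 0.8795 — too small.
At y = 0.877 m: A R^(2/3) = 1.604 — too large.
At y = 0.791 m: A R^(2/3) = 1.218 — ≈ 1.219.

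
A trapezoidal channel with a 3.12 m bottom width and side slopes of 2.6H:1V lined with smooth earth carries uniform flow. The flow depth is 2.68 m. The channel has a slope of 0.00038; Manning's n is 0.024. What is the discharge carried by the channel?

Q = 28.7 m³/s

With bottom width b = 3.12 m and side slope z = 2.6: A = (b + zy)y = (3.12 + 2.6×2.68)×2.68 = 27.04 m²; P = b + 2y√(1+z²) = 3.12 + 2×2.68×2.786 = 18.05 m.
Hydraulic radius R = A/P = 27.04/18.05 = 1.498 m.
Manning's equation: Q = (1/n) A R^(2/3) S^(1/2) = (1/0.024) × 27.04 × 1.498^(2/3) × 0.00038^(1/2) = 28.7 m³/s.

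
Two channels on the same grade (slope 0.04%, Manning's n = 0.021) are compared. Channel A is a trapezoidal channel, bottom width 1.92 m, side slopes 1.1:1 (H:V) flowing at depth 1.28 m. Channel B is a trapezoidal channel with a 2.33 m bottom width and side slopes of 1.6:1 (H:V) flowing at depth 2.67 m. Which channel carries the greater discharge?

channel B

Channel A: With bottom width b = 1.92 m and side slope z = 1.1: A = (b + zy)y = (1.92 + 1.1×1.28)×1.28 = 4.26 m²; P = b + 2y√(1+z²) = 1.92 + 2×1.28×1.487 = 5.726 m. Hydraulic radius R = A/P = 4.26/5.726 = 0.744 m. Q_A = (1/0.021)·4.26·0.744^(2/3)·√0.0004 = 3.331 m³/s.
Channel B: With bottom width b = 2.33 m and side slope z = 1.6: A = (b + zy)y = (2.33 + 1.6×2.67)×2.67 = 17.63 m²; P = b + 2y√(1+z²) = 2.33 + 2×2.67×1.887 = 12.41 m. Hydraulic radius R = A/P = 17.63/12.41 = 1.421 m. Q_B = (1/0.021)·17.63·1.421^(2/3)·√0.0004 = 21.22 m³/s.
Q_A = 3.331 m³/s vs Q_B = 21.22 m³/s, so channel B carries more.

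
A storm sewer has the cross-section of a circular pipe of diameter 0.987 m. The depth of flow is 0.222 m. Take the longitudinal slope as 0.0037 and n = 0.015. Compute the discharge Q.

For a circular section of diameter D = 0.987 m at depth y = 0.222 m, the central angle is θ = 2 arccos(1 − 2y/D) = 1.977 rad. Then A = (D²/8)(θ − sin θ) = 0.1288 m² and P = Dθ/2 = 0.9754 m.
Hydraulic radius R = A/P = 0.1288/0.9754 = 0.132 m.
Manning's equation: Q = (1/n) A R^(2/3) S^(1/2) = (1/0.015) × 0.1288 × 0.132^(2/3) × 0.0037^(1/2) = 0.135 m³/s.

Q = 0.135 m³/s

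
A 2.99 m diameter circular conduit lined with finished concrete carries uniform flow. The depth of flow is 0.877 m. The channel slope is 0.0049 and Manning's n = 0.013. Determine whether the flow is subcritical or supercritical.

supercritical

For a circular section of diameter D = 2.99 m at depth y = 0.877 m, the central angle is θ = 2 arccos(1 − 2y/D) = 2.289 rad. Then A = (D²/8)(θ − sin θ) = 1.717 m² and P = Dθ/2 = 3.422 m.
Hydraulic radius R = A/P = 1.717/3.422 = 0.5017 m.
V = (1/n) R^(2/3) √S = (1/0.013) × 0.5017^(2/3) × √0.0049 = 3.4 m/s. Hydraulic depth D_h = A/T = 1.717/2.723 = 0.6307 m.
Froude number Fr = V/√(g·D_h) = 3.4/√(9.81×0.6307) = 1.37, which is greater than 1, so the flow is supercritical.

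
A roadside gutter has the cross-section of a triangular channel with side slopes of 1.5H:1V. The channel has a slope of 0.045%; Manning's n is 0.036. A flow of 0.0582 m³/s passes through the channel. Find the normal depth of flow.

y_n = 0.449 m

Manning's equation rearranged: A R^(2/3) = nQ / (1·√S) = 0.036 × 0.0582 / (√0.00045) = 0.09877.
Try y = 0.379 m: A R^(2/3) = 0.06288 — low.
Try y = 0.449 m: A R^(2/3) = 0.09882 — close enough.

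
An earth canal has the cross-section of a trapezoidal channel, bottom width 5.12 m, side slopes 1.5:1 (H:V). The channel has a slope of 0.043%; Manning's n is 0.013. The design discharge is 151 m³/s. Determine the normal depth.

y_n = 4.42 m

Manning's equation rearranged: A R^(2/3) = nQ / (1·√S) = 0.013 × 151 / (√0.00043) = 94.66.
Trying y = 3.8 m: A R^(2/3) = 69.22 — too small.
Trying y = 5.24 m: A R^(2/3) = 136.2 — too large.
Trying y = 4.42 m: A R^(2/3) = 94.81 — ≈ 94.66.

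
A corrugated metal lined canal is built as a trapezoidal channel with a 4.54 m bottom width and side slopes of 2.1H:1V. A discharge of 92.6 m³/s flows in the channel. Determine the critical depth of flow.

y_c = 2.43 m

At critical depth, Q² T / (g A³) = 1, i.e. A³/T = Q²/g = 92.6²/9.81 = 874.1.
At y = 2.99 m: A³/T = 1980 — over.
At y = 2.05 m: A³/T = 453.3 — short.
At y = 2.43 m: A³/T = 872.5 — close enough.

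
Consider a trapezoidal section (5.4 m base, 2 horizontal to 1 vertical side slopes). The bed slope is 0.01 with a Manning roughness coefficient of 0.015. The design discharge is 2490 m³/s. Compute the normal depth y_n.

y_n = 7.44 m

Manning's equation rearranged: A R^(2/3) = nQ / (1·√S) = 0.015 × 2490 / (√0.01) = 373.5.
Trying y = 6.42 m: A R^(2/3) = 266.5 — short.
Trying y = 8.44 m: A R^(2/3) = 501.7 — over.
Trying y = 7.44 m: A R^(2/3) = 373.9 — matches.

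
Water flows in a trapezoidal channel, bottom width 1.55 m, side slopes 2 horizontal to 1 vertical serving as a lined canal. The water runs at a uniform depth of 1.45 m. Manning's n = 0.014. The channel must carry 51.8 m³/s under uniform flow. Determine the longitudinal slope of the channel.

S = 0.0169

With bottom width b = 1.55 m and side slope z = 2: A = (b + zy)y = (1.55 + 2×1.45)×1.45 = 6.452 m²; P = b + 2y√(1+z²) = 1.55 + 2×1.45×2.236 = 8.035 m.
Hydraulic radius R = A/P = 6.452/8.035 = 0.8031 m.
From Manning's equation, S = [nQ / (1 A R^(2/3))]² = [0.014 × 51.8 / (1 × 6.452 × 0.8031^(2/3))]² = 0.0169.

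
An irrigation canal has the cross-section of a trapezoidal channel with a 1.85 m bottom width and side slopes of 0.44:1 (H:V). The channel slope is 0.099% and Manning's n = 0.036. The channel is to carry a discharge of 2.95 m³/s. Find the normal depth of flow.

y_n = 1.59 m

Manning's equation rearranged: A R^(2/3) = nQ / (1·√S) = 0.036 × 2.95 / (√0.00099) = 3.375.
At y = 1.94 m: A R^(2/3) = 4.748 — high.
At y = 1.28 m: A R^(2/3) = 2.353 — low.
At y = 1.59 m: A R^(2/3) = 3.38 — matches.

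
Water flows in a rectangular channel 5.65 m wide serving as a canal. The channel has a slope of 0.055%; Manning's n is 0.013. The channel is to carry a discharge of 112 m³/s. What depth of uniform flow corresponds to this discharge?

y_n = 6.91 m

Manning's equation rearranged: A R^(2/3) = nQ / (1·√S) = 0.013 × 112 / (√0.00055) = 62.08.
Try y = 7.78 m: A R^(2/3) = 71.45 — over.
Try y = 4.93 m: A R^(2/3) = 41.15 — short.
Try y = 6.91 m: A R^(2/3) = 62.08 — close enough.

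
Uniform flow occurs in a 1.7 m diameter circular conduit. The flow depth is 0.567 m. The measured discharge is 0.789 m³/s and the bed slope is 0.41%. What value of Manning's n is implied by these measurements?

For a circular section of diameter D = 1.7 m at depth y = 0.567 m, the central angle is θ = 2 arccos(1 − 2y/D) = 2.463 rad. Then A = (D²/8)(θ − sin θ) = 0.6628 m² and P = Dθ/2 = 2.093 m.
Hydraulic radius R = A/P = 0.6628/2.093 = 0.3166 m.
Rearranging Manning's equation: n = (1/Q) A R^(2/3) S^(1/2) = (1/0.789) × 0.6628 × 0.3166^(2/3) × √0.0041 = 0.025.

n = 0.025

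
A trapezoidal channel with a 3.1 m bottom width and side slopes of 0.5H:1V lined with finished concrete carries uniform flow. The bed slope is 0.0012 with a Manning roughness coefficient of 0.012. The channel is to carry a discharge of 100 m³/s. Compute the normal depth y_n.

y_n = 4.41 m

Manning's equation rearranged: A R^(2/3) = nQ / (1·√S) = 0.012 × 100 / (√0.0012) = 34.64.
Trying y = 5.43 m: A R^(2/3) = 51.31 — high.
Trying y = 4.41 m: A R^(2/3) = 34.68 — matches.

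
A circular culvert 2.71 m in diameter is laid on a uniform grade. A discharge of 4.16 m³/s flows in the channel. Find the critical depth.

At critical depth, Q² T / (g A³) = 1, i.e. A³/T = Q²/g = 4.16²/9.81 = 1.764.
Try y = 0.797 m: A³/T = 1.149 — short.
Try y = 0.89 m: A³/T = 1.762 — ≈ 1.764.

y_c = 0.89 m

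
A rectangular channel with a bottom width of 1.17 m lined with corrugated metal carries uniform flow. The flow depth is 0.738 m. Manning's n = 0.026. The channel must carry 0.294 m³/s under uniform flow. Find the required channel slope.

S = 0.000349

Flow area A = b·y = 1.17 × 0.738 = 0.8635 m². Wetted perimeter P = b + 2y = 1.17 + 2×0.738 = 2.646 m.
Hydraulic radius R = A/P = 0.8635/2.646 = 0.3263 m.
From Manning's equation, S = [nQ / (1 A R^(2/3))]² = [0.026 × 0.294 / (1 × 0.8635 × 0.3263^(2/3))]² = 0.000349.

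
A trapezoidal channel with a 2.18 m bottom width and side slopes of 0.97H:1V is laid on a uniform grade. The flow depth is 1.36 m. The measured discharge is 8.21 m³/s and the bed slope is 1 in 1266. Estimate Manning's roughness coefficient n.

With bottom width b = 2.18 m and side slope z = 0.97: A = (b + zy)y = (2.18 + 0.97×1.36)×1.36 = 4.759 m²; P = b + 2y√(1+z²) = 2.18 + 2×1.36×1.393 = 5.969 m.
Hydraulic radius R = A/P = 4.759/5.969 = 0.7972 m.
Rearranging Manning's equation: n = (1/Q) A R^(2/3) S^(1/2) = (1/8.21) × 4.759 × 0.7972^(2/3) × √0.0007899 = 0.014.

n = 0.014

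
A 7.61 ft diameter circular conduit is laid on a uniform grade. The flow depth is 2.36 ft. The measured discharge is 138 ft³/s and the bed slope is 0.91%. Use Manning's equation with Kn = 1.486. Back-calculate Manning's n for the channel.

n = 0.015

For a circular section of diameter D = 7.61 ft at depth y = 2.36 ft, the central angle is θ = 2 arccos(1 − 2y/D) = 2.363 rad. Then A = (D²/8)(θ − sin θ) = 12.02 ft² and P = Dθ/2 = 8.989 ft.
Hydraulic radius R = A/P = 12.02/8.989 = 1.337 ft.
Rearranging Manning's equation: n = (1.486/Q) A R^(2/3) S^(1/2) = (1.486/138) × 12.02 × 1.337^(2/3) × √0.0091 = 0.015.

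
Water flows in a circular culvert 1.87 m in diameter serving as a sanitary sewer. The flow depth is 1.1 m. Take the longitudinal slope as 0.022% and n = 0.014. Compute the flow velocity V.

For a circular section of diameter D = 1.87 m at depth y = 1.1 m, the central angle is θ = 2 arccos(1 − 2y/D) = 3.496 rad. Then A = (D²/8)(θ − sin θ) = 1.68 m² and P = Dθ/2 = 3.269 m.
Hydraulic radius R = A/P = 1.68/3.269 = 0.514 m.
From Manning's equation, V = (1/n) R^(2/3) S^(1/2) = (1/0.014) × 0.514^(2/3) × 0.00022^(1/2) = 0.68 m/s.

V = 0.68 m/s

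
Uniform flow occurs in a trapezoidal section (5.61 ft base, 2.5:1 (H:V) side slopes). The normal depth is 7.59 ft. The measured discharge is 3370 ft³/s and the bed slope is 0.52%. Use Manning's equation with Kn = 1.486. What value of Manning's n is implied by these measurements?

n = 0.015

With bottom width b = 5.61 ft and side slope z = 2.5: A = (b + zy)y = (5.61 + 2.5×7.59)×7.59 = 186.6 ft²; P = b + 2y√(1+z²) = 5.61 + 2×7.59×2.693 = 46.48 ft.
Hydraulic radius R = A/P = 186.6/46.48 = 4.014 ft.
Rearranging Manning's equation: n = (1.486/Q) A R^(2/3) S^(1/2) = (1.486/3370) × 186.6 × 4.014^(2/3) × √0.0052 = 0.015.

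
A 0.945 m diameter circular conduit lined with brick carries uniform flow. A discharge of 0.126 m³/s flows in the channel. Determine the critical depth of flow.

y_c = 0.199 m

At critical depth, Q² T / (g A³) = 1, i.e. A³/T = Q²/g = 0.126²/9.81 = 0.001618.
Trying y = 0.145 m: A³/T = 0.0004652 — too small.
Trying y = 0.23 m: A³/T = 0.002838 — too large.
Trying y = 0.199 m: A³/T = 0.001612 — matches.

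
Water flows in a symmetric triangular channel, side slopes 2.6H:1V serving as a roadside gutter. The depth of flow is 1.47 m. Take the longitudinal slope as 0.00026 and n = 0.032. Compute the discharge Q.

Q = 2.2 m³/s

For a triangular section with side slope z = 2.6: A = zy² = 2.6×1.47² = 5.618 m²; P = 2y√(1+z²) = 2×1.47×2.786 = 8.19 m.
Hydraulic radius R = A/P = 5.618/8.19 = 0.686 m.
Manning's equation: Q = (1/n) A R^(2/3) S^(1/2) = (1/0.032) × 5.618 × 0.686^(2/3) × 0.00026^(1/2) = 2.2 m³/s.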